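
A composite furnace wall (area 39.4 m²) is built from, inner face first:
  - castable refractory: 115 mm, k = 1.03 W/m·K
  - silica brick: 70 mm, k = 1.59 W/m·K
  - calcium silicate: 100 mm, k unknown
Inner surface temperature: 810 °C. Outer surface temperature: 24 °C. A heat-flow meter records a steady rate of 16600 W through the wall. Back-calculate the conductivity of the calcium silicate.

k ≈ 0.0585 W/(m·K)

Model the wall as resistances in series:
R_castable refractory = L/(kA) = 0.115/(1.03×39.4) = 0.002834 K/W
R_silica brick = L/(kA) = 0.07/(1.59×39.4) = 0.001117 K/W
Sum of known resistances R_other = 0.003951 K/W
Total R = ΔT/Q = 786/16600 = 0.04735 K/W
R_calcium silicate = R_total − R_other = 0.0434 K/W
k = L/(R·A) = 0.1/(0.0434×39.4)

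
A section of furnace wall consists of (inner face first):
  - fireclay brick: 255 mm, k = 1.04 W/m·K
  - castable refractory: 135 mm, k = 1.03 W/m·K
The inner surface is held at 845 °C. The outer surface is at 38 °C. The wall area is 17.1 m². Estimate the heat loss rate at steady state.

Model the wall as resistances in series:
R_fireclay brick = L/(kA) = 0.255/(1.04×17.1) = 0.01434 K/W
R_castable refractory = L/(kA) = 0.135/(1.03×17.1) = 0.007665 K/W
R_total = 0.022 K/W
Q = ΔT / R_total = 807 / 0.022

Q ≈ 36700 W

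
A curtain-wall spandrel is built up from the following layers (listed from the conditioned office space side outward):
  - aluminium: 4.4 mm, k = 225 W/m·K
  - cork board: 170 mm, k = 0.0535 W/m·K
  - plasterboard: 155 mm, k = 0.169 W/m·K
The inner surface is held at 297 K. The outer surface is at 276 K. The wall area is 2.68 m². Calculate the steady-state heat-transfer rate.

Using the resistance-network approach (series):
R_aluminium = L/(kA) = 0.0044/(225×2.68) = 7.297×10^-6 K/W
R_cork board = L/(kA) = 0.17/(0.0535×2.68) = 1.186 K/W
R_plasterboard = L/(kA) = 0.155/(0.169×2.68) = 0.3422 K/W
R_total = 1.528 K/W
Q = ΔT / R_total = 21 / 1.528

Q ≈ 13.7 W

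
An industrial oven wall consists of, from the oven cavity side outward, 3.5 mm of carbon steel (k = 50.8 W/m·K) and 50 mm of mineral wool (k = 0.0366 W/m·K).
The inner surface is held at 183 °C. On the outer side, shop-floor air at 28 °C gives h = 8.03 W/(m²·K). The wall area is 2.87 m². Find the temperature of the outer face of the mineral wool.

Thermal resistances in series:
R_carbon steel = L/(kA) = 0.0035/(50.8×2.87) = 2.401×10^-5 K/W
R_mineral wool = L/(kA) = 0.05/(0.0366×2.87) = 0.476 K/W
R_outer film = 1/(h_o·A) = 1/(8.03×2.87) = 0.04339 K/W
R_total = 0.5194 K/W;  Q = ΔT/R_total = 155/0.5194 = 298.4 W
T_interface = T_inner − Q·ΣR(inner→interface) = 183 − 298×0.476

T ≈ 40.9 °C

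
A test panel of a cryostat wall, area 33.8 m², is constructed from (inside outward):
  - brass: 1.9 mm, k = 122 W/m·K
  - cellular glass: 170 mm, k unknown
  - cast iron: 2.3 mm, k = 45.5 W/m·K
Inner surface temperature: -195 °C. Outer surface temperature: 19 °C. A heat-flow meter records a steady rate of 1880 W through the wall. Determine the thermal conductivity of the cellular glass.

k ≈ 0.0442 W/(m·K)

Using the resistance-network approach (series):
R_brass = L/(kA) = 0.0019/(122×33.8) = 4.608×10^-7 K/W
R_cast iron = L/(kA) = 0.0023/(45.5×33.8) = 1.496×10^-6 K/W
Sum of known resistances R_other = 1.956×10^-6 K/W
Total R = ΔT/Q = 214/1880 = 0.1138 K/W
R_cellular glass = R_total − R_other = 0.1138 K/W
k = L/(R·A) = 0.17/(0.1138×33.8)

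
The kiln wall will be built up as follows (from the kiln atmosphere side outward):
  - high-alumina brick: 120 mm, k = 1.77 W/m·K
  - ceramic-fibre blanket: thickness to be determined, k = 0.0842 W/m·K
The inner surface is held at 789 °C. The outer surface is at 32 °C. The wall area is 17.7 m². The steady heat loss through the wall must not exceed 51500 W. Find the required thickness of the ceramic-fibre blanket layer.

L ≈ 16.2 mm

Thermal resistances in series:
R_high-alumina brick = L/(kA) = 0.12/(1.77×17.7) = 0.00383 K/W
Sum of the known resistances R_other = 0.00383 K/W
Required total resistance R_tot = ΔT/Q_allow = 757/51500 = 0.0147 K/W
R_ceramic-fibre blanket = R_tot − R_other = 0.01087 K/W
L = R·k·A = 0.01087×0.0842×17.7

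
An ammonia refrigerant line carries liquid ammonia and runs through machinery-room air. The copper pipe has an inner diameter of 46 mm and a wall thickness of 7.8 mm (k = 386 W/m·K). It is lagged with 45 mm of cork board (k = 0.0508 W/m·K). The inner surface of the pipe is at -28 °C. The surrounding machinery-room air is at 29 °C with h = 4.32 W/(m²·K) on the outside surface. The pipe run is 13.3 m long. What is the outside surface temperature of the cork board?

Per-layer cylindrical resistances, series-summed:
R_copper pipe wall = ln(30.8/23)/(2π×386×13.3) = 9.053×10^-6 K/W
R_cork board = ln(75.8/30.8)/(2π×0.0508×13.3) = 0.2121 K/W
R_outer film = 1/(h_o·2πr_oL) = 1/(4.32×2π×0.0758×13.3) = 0.03654 K/W
R_total = 0.2487 K/W
Q = ΔT/R_total = 57/0.2487
Q = 229 W
T_interface = T_inner + Q·ΣR(inner→interface) = -28 + 229×0.2122

T ≈ 20.6 °C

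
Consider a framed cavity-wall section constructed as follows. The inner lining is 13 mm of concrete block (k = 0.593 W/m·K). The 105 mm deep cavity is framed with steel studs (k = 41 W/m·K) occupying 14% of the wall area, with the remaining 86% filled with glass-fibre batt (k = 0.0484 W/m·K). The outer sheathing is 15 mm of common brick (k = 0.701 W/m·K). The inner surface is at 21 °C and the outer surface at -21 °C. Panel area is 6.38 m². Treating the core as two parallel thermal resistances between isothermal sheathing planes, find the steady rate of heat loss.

Sheathing layers in series; stud and cavity paths in parallel between them.
R_inner = 0.013/(0.593×6.38) = 0.003436 K/W
R_stud  = 0.105/(41×0.14×6.38) = 0.002867 K/W
R_cav   = 0.105/(0.0484×0.86×6.38) = 0.3954 K/W
1/R_core = 1/R_stud + 1/R_cav → R_core = 0.002847 K/W
R_outer = 0.015/(0.701×6.38) = 0.003354 K/W
R_total = 0.009637 K/W
Q = ΔT/R_total = 42/0.009637

Q ≈ 4360 W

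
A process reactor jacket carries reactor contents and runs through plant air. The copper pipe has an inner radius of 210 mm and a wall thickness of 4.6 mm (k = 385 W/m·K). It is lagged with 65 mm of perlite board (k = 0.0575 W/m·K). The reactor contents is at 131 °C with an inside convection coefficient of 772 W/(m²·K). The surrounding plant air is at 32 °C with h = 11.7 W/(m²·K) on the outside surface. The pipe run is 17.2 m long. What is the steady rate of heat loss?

Cylindrical conduction, so R = ln(r₂/r₁)/(2πkL) per layer, in series:
R_inner film = 1/(h_i·2πr₁L) = 1/(772×2π×0.21×17.2) = 5.708×10^-5 K/W
R_copper pipe wall = ln(214.6/210)/(2π×385×17.2) = 5.208×10^-7 K/W
R_perlite board = ln(279.6/214.6)/(2π×0.0575×17.2) = 0.04258 K/W
R_outer film = 1/(h_o·2πr_oL) = 1/(11.7×2π×0.2796×17.2) = 0.002829 K/W
R_total = 0.04546 K/W
Q = ΔT/R_total = 99/0.04546

Q ≈ 2180 W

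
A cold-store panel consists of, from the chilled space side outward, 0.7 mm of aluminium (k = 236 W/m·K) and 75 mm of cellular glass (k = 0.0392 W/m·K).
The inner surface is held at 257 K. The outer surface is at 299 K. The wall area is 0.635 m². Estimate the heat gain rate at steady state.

Treating each layer as a thermal resistance in series:
R_aluminium = L/(kA) = 0.0007/(236×0.635) = 4.671×10^-6 K/W
R_cellular glass = L/(kA) = 0.075/(0.0392×0.635) = 3.013 K/W
R_total = 3.013 K/W
Q = ΔT / R_total = 42 / 3.013

Q ≈ 13.9 W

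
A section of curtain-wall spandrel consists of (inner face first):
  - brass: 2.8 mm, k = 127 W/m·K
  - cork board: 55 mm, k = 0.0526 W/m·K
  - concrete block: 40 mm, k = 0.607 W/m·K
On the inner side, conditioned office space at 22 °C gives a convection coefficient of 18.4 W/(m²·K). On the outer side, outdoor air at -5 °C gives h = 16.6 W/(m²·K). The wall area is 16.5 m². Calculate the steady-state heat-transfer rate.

Series thermal resistances:
R_inner film = 1/(h_i·A) = 1/(18.4×16.5) = 0.003294 K/W
R_brass = L/(kA) = 0.0028/(127×16.5) = 1.336×10^-6 K/W
R_cork board = L/(kA) = 0.055/(0.0526×16.5) = 0.06337 K/W
R_concrete block = L/(kA) = 0.04/(0.607×16.5) = 0.003994 K/W
R_outer film = 1/(h_o·A) = 1/(16.6×16.5) = 0.003651 K/W
R_total = 0.07431 K/W
Q = ΔT / R_total = 27 / 0.07431

Q ≈ 363 W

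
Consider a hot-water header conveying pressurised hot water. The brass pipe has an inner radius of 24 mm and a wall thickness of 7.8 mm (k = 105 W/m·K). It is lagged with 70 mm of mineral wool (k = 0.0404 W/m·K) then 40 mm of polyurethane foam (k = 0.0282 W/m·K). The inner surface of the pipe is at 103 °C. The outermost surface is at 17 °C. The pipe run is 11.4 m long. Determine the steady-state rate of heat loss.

Treating each annulus and film as a series resistance:
R_brass pipe wall = ln(31.8/24)/(2π×105×11.4) = 3.742×10^-5 K/W
R_mineral wool = ln(101.8/31.8)/(2π×0.0404×11.4) = 0.4021 K/W
R_polyurethane foam = ln(141.8/101.8)/(2π×0.0282×11.4) = 0.1641 K/W
R_total = 0.5662 K/W
Q = ΔT/R_total = 86/0.5662

Q ≈ 152 W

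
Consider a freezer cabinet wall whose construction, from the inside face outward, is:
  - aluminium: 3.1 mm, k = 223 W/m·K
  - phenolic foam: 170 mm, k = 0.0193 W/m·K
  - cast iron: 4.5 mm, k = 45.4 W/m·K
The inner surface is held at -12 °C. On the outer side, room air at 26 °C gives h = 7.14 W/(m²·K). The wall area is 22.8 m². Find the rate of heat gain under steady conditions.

Q ≈ 96.8 W

Model the wall as resistances in series:
R_aluminium = L/(kA) = 0.0031/(223×22.8) = 6.097×10^-7 K/W
R_phenolic foam = L/(kA) = 0.17/(0.0193×22.8) = 0.3863 K/W
R_cast iron = L/(kA) = 0.0045/(45.4×22.8) = 4.347×10^-6 K/W
R_outer film = 1/(h_o·A) = 1/(7.14×22.8) = 0.006143 K/W
R_total = 0.3925 K/W
Q = ΔT / R_total = 38 / 0.3925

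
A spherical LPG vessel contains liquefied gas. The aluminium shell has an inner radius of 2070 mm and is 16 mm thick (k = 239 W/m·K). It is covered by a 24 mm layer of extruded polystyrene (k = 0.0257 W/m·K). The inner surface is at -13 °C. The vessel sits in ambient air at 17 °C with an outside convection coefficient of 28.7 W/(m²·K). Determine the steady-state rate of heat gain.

Q ≈ 1710 W

Spherical conduction: R = (1/r_in − 1/r_out)/(4πk) per layer; series-sum.
R_aluminium shell = (1/2.07 − 1/2.086)/(4π×239) = 1.234×10^-6 K/W
R_extruded polystyrene = (1/2.086 − 1/2.11)/(4π×0.0257) = 0.01688 K/W
R_outer film = 1/(h·4πr_o²) = 1/(28.7×4π×2.11²) = 6.228×10^-4 K/W
R_total = 0.01751 K/W
Q = ΔT/R_total = 30/0.01751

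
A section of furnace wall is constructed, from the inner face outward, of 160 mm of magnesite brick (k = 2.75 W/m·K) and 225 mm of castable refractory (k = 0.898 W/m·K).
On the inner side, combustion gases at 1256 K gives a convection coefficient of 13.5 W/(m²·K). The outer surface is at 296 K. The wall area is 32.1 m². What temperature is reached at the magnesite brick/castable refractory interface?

T ≈ 924 K

Series thermal resistances:
R_inner film = 1/(h_i·A) = 1/(13.5×32.1) = 0.002308 K/W
R_magnesite brick = L/(kA) = 0.16/(2.75×32.1) = 0.001813 K/W
R_castable refractory = L/(kA) = 0.225/(0.898×32.1) = 0.007806 K/W
R_total = 0.01193 K/W;  Q = ΔT/R_total = 960/0.01193 = 80500 W
T_interface = T_inner − Q·ΣR(inner→interface) = 1256 − 80500×0.00412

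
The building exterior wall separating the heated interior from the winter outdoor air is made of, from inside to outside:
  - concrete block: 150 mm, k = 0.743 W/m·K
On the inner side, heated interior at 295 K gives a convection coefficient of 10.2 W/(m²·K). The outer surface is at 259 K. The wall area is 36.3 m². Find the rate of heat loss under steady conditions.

Treating each layer as a thermal resistance in series:
R_inner film = 1/(h_i·A) = 1/(10.2×36.3) = 0.002701 K/W
R_concrete block = L/(kA) = 0.15/(0.743×36.3) = 0.005562 K/W
R_total = 0.008262 K/W
Q = ΔT / R_total = 36 / 0.008262

Q ≈ 4360 W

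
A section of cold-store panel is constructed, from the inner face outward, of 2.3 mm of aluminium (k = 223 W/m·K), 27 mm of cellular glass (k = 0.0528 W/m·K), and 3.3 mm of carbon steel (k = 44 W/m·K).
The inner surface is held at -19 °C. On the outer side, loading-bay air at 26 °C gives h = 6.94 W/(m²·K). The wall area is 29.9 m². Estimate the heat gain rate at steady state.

Using the resistance-network approach (series):
R_aluminium = L/(kA) = 0.0023/(223×29.9) = 3.449×10^-7 K/W
R_cellular glass = L/(kA) = 0.027/(0.0528×29.9) = 0.0171 K/W
R_carbon steel = L/(kA) = 0.0033/(44×29.9) = 2.508×10^-6 K/W
R_outer film = 1/(h_o·A) = 1/(6.94×29.9) = 0.004819 K/W
R_total = 0.02192 K/W
Q = ΔT / R_total = 45 / 0.02192

Q ≈ 2050 W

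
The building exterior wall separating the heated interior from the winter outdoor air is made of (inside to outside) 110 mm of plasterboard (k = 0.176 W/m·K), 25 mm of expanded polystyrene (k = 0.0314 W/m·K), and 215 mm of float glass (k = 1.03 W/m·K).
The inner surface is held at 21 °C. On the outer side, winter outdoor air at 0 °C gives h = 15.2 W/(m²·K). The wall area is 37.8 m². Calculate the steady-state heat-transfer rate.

Q ≈ 468 W

Series thermal resistances:
R_plasterboard = L/(kA) = 0.11/(0.176×37.8) = 0.01653 K/W
R_expanded polystyrene = L/(kA) = 0.025/(0.0314×37.8) = 0.02106 K/W
R_float glass = L/(kA) = 0.215/(1.03×37.8) = 0.005522 K/W
R_outer film = 1/(h_o·A) = 1/(15.2×37.8) = 0.00174 K/W
R_total = 0.04486 K/W
Q = ΔT / R_total = 21 / 0.04486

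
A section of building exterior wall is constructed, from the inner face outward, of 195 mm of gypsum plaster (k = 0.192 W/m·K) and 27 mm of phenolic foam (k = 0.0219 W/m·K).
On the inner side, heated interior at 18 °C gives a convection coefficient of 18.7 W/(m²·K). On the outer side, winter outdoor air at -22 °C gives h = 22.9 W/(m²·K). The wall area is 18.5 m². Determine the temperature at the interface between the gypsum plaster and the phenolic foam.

Thermal resistances in series:
R_inner film = 1/(h_i·A) = 1/(18.7×18.5) = 0.002891 K/W
R_gypsum plaster = L/(kA) = 0.195/(0.192×18.5) = 0.0549 K/W
R_phenolic foam = L/(kA) = 0.027/(0.0219×18.5) = 0.06664 K/W
R_outer film = 1/(h_o·A) = 1/(22.9×18.5) = 0.00236 K/W
R_total = 0.1268 K/W;  Q = ΔT/R_total = 40/0.1268 = 315.5 W
T_interface = T_inner − Q·ΣR(inner→interface) = 18 − 315×0.05779

T ≈ -0.231 °C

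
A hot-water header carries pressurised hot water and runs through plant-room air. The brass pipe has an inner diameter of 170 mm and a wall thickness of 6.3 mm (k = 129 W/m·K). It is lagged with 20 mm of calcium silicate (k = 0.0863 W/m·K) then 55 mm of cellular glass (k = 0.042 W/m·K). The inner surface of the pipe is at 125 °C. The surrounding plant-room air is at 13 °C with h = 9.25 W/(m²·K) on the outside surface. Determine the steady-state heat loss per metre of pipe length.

For a radial system each layer contributes R = ln(r_out/r_in)/(2πkL); films add R = 1/(hA).
R_brass pipe wall = ln(91.3/85)/(2π×129×1) = 8.821×10^-5 K/W
R_calcium silicate = ln(111.3/91.3)/(2π×0.0863×1) = 0.3653 K/W
R_cellular glass = ln(166.3/111.3)/(2π×0.042×1) = 1.522 K/W
R_outer film = 1/(h_o·2πr_oL) = 1/(9.25×2π×0.1663×1) = 0.1035 K/W
R_total = 1.991 K/W
Q = ΔT/R_total = 112/1.991

q′ ≈ 56.3 W/m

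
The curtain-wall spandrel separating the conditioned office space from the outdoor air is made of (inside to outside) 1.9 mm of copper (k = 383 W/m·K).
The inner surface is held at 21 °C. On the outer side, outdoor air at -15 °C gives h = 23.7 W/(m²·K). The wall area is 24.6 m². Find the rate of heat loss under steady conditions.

Q ≈ 21000 W

Thermal resistances in series:
R_copper = L/(kA) = 0.0019/(383×24.6) = 2.017×10^-7 K/W
R_outer film = 1/(h_o·A) = 1/(23.7×24.6) = 0.001715 K/W
R_total = 0.001715 K/W
Q = ΔT / R_total = 36 / 0.001715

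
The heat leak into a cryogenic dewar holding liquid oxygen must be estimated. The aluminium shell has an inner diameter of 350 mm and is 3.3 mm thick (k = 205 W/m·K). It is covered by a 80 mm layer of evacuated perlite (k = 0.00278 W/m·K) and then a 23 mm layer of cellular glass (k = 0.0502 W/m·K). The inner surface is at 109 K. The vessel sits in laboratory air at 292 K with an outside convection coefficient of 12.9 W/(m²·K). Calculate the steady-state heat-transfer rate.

Radial (spherical) resistances in series:
R_aluminium shell = (1/0.175 − 1/0.1783)/(4π×205) = 4.105×10^-5 K/W
R_evacuated perlite = (1/0.1783 − 1/0.2583)/(4π×0.00278) = 49.72 K/W
R_cellular glass = (1/0.2583 − 1/0.2813)/(4π×0.0502) = 0.5018 K/W
R_outer film = 1/(h·4πr_o²) = 1/(12.9×4π×0.2813²) = 0.07796 K/W
R_total = 50.3 K/W
Q = ΔT/R_total = 183/50.3

Q ≈ 3.64 W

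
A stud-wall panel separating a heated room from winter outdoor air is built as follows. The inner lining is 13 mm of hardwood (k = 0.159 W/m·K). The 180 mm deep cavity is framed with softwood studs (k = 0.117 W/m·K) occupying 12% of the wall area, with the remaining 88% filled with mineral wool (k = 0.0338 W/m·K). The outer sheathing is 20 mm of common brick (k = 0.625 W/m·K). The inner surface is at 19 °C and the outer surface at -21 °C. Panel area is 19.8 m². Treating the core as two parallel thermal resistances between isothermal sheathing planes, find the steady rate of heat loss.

Sheathing layers in series; stud and cavity paths in parallel between them.
R_inner = 0.013/(0.159×19.8) = 0.004129 K/W
R_stud  = 0.18/(0.117×0.12×19.8) = 0.6475 K/W
R_cav   = 0.18/(0.0338×0.88×19.8) = 0.3056 K/W
1/R_core = 1/R_stud + 1/R_cav → R_core = 0.2076 K/W
R_outer = 0.02/(0.625×19.8) = 0.001616 K/W
R_total = 0.2134 K/W
Q = ΔT/R_total = 40/0.2134

Q ≈ 187 W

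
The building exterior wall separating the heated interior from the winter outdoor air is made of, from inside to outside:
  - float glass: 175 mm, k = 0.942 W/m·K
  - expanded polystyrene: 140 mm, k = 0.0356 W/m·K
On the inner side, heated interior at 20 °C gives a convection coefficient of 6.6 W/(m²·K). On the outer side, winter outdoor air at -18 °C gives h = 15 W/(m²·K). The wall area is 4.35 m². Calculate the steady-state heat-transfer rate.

Q ≈ 38.1 W

Model the wall as resistances in series:
R_inner film = 1/(h_i·A) = 1/(6.6×4.35) = 0.03483 K/W
R_float glass = L/(kA) = 0.175/(0.942×4.35) = 0.04271 K/W
R_expanded polystyrene = L/(kA) = 0.14/(0.0356×4.35) = 0.904 K/W
R_outer film = 1/(h_o·A) = 1/(15×4.35) = 0.01533 K/W
R_total = 0.9969 K/W
Q = ΔT / R_total = 38 / 0.9969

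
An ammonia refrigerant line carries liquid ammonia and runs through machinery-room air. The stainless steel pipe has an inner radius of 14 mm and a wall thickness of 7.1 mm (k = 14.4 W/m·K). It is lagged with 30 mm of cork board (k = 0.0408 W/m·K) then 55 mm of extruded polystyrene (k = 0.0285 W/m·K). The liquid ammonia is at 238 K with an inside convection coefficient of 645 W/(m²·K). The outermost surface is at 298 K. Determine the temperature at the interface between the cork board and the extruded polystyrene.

For a radial system each layer contributes R = ln(r_out/r_in)/(2πkL); films add R = 1/(hA).
R_inner film = 1/(h_i·2πr₁L) = 1/(645×2π×0.014×1) = 0.01763 K/W
R_stainless steel pipe wall = ln(21.1/14)/(2π×14.4×1) = 0.004534 K/W
R_cork board = ln(51.1/21.1)/(2π×0.0408×1) = 3.45 K/W
R_extruded polystyrene = ln(106.1/51.1)/(2π×0.0285×1) = 4.08 K/W
R_total = 7.552 K/W
Q = ΔT/R_total = 60/7.552
Q = 7.94 W/m
T_interface = T_inner + Q·ΣR(inner→interface) = 238 + 7.94×3.473

T ≈ 266 K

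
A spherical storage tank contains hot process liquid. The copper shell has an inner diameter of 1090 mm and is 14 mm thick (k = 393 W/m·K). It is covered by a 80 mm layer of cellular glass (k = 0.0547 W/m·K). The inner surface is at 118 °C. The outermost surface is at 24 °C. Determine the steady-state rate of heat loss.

Q ≈ 288 W

Each spherical layer contributes R = (1/r_i − 1/r_o)/(4πk):
R_copper shell = (1/0.545 − 1/0.559)/(4π×393) = 9.305×10^-6 K/W
R_cellular glass = (1/0.559 − 1/0.639)/(4π×0.0547) = 0.3258 K/W
R_total = 0.3258 K/W
Q = ΔT/R_total = 94/0.3258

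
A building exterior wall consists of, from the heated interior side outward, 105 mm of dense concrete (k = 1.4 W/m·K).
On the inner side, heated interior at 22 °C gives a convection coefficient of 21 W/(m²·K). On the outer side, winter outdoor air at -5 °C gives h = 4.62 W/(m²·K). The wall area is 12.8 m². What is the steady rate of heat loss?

Model the wall as resistances in series:
R_inner film = 1/(h_i·A) = 1/(21×12.8) = 0.00372 K/W
R_dense concrete = L/(kA) = 0.105/(1.4×12.8) = 0.005859 K/W
R_outer film = 1/(h_o·A) = 1/(4.62×12.8) = 0.01691 K/W
R_total = 0.02649 K/W
Q = ΔT / R_total = 27 / 0.02649

Q ≈ 1020 W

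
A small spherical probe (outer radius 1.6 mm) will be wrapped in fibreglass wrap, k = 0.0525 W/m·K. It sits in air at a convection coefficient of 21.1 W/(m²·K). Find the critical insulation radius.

r_cr ≈ 4.98 mm

For a sphere r_cr = 2k/h = 2×0.0525/21.1
r_cr = 4.98 mm; since the bare radius (1.6 mm) is below r_cr, adding a thin layer of insulation will *increase* heat loss.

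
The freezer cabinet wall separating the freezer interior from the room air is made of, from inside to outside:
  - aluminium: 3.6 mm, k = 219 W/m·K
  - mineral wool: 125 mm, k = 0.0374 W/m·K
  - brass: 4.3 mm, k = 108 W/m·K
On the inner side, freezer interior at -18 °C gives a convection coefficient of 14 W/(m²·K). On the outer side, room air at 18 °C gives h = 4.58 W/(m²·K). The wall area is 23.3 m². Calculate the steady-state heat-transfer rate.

Model the wall as resistances in series:
R_inner film = 1/(h_i·A) = 1/(14×23.3) = 0.003066 K/W
R_aluminium = L/(kA) = 0.0036/(219×23.3) = 7.055×10^-7 K/W
R_mineral wool = L/(kA) = 0.125/(0.0374×23.3) = 0.1434 K/W
R_brass = L/(kA) = 0.0043/(108×23.3) = 1.709×10^-6 K/W
R_outer film = 1/(h_o·A) = 1/(4.58×23.3) = 0.009371 K/W
R_total = 0.1559 K/W
Q = ΔT / R_total = 36 / 0.1559

Q ≈ 231 W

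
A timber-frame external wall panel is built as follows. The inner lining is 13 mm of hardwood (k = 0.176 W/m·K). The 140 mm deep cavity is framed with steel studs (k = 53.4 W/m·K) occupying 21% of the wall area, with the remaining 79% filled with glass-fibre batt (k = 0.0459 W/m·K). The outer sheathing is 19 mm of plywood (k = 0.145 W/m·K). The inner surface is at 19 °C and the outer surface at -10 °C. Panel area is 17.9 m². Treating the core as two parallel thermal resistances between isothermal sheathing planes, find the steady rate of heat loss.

Q ≈ 2390 W

Sheathing layers in series; stud and cavity paths in parallel between them.
R_inner = 0.013/(0.176×17.9) = 0.004126 K/W
R_stud  = 0.14/(53.4×0.21×17.9) = 6.975×10^-4 K/W
R_cav   = 0.14/(0.0459×0.79×17.9) = 0.2157 K/W
1/R_core = 1/R_stud + 1/R_cav → R_core = 6.952×10^-4 K/W
R_outer = 0.019/(0.145×17.9) = 0.00732 K/W
R_total = 0.01214 K/W
Q = ΔT/R_total = 29/0.01214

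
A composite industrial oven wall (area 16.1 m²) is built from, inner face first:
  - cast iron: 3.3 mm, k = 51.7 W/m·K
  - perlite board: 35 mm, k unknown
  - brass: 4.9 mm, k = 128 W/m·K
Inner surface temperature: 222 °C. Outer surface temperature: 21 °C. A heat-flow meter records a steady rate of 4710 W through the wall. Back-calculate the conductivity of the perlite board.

k ≈ 0.0509 W/(m·K)

Thermal resistances in series:
R_cast iron = L/(kA) = 0.0033/(51.7×16.1) = 3.965×10^-6 K/W
R_brass = L/(kA) = 0.0049/(128×16.1) = 2.378×10^-6 K/W
Sum of known resistances R_other = 6.342×10^-6 K/W
Total R = ΔT/Q = 201/4710 = 0.04268 K/W
R_perlite board = R_total − R_other = 0.04267 K/W
k = L/(R·A) = 0.035/(0.04267×16.1)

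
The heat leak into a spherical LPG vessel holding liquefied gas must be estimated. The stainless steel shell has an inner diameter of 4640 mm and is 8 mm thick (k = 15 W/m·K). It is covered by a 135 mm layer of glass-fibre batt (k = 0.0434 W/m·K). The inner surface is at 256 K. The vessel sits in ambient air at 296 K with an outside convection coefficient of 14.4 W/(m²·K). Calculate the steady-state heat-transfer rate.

Spherical conduction: R = (1/r_in − 1/r_out)/(4πk) per layer; series-sum.
R_stainless steel shell = (1/2.32 − 1/2.328)/(4π×15) = 7.858×10^-6 K/W
R_glass-fibre batt = (1/2.328 − 1/2.463)/(4π×0.0434) = 0.04317 K/W
R_outer film = 1/(h·4πr_o²) = 1/(14.4×4π×2.463²) = 9.11×10^-4 K/W
R_total = 0.04409 K/W
Q = ΔT/R_total = 40/0.04409

Q ≈ 907 W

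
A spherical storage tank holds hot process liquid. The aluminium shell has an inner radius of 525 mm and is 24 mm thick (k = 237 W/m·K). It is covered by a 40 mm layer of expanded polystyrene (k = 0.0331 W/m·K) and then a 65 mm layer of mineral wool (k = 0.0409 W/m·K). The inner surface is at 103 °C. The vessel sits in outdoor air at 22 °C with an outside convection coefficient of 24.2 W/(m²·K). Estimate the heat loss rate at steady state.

Q ≈ 128 W

Radial (spherical) resistances in series:
R_aluminium shell = (1/0.525 − 1/0.549)/(4π×237) = 2.796×10^-5 K/W
R_expanded polystyrene = (1/0.549 − 1/0.589)/(4π×0.0331) = 0.2974 K/W
R_mineral wool = (1/0.589 − 1/0.654)/(4π×0.0409) = 0.3283 K/W
R_outer film = 1/(h·4πr_o²) = 1/(24.2×4π×0.654²) = 0.007688 K/W
R_total = 0.6334 K/W
Q = ΔT/R_total = 81/0.6334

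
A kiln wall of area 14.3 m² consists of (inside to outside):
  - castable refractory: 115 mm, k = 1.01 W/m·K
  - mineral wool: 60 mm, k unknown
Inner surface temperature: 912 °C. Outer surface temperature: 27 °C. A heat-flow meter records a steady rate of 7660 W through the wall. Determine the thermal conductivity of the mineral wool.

Thermal resistances in series:
R_castable refractory = L/(kA) = 0.115/(1.01×14.3) = 0.007962 K/W
Sum of known resistances R_other = 0.007962 K/W
Total R = ΔT/Q = 885/7660 = 0.1155 K/W
R_mineral wool = R_total − R_other = 0.1076 K/W
k = L/(R·A) = 0.06/(0.1076×14.3)

k ≈ 0.039 W/(m·K)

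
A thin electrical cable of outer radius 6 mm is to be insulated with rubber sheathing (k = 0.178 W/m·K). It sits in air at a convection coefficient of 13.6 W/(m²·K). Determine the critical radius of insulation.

r_cr ≈ 13.1 mm

For a cylinder r_cr = k/h = 0.178/13.6
r_cr = 13.1 mm; since the bare radius (6 mm) is below r_cr, adding a thin layer of insulation will *increase* heat loss.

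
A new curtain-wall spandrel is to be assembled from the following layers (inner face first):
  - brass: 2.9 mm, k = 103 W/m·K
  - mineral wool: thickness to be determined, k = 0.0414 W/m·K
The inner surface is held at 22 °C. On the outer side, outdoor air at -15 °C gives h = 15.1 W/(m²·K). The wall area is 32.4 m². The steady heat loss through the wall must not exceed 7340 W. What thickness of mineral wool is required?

L ≈ 4.02 mm

Series thermal resistances:
R_brass = L/(kA) = 0.0029/(103×32.4) = 8.69×10^-7 K/W
R_outer film = 1/(h_o·A) = 1/(15.1×32.4) = 0.002044 K/W
Sum of the known resistances R_other = 0.002045 K/W
Required total resistance R_tot = ΔT/Q_allow = 37/7340 = 0.005041 K/W
R_mineral wool = R_tot − R_other = 0.002996 K/W
L = R·k·A = 0.002996×0.0414×32.4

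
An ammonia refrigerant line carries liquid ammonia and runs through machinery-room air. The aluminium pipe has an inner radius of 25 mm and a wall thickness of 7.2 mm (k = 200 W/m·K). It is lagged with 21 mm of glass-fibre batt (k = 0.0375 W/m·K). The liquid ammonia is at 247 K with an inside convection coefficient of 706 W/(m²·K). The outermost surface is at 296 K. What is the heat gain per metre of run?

For a radial system each layer contributes R = ln(r_out/r_in)/(2πkL); films add R = 1/(hA).
R_inner film = 1/(h_i·2πr₁L) = 1/(706×2π×0.025×1) = 0.009017 K/W
R_aluminium pipe wall = ln(32.2/25)/(2π×200×1) = 2.014×10^-4 K/W
R_glass-fibre batt = ln(53.2/32.2)/(2π×0.0375×1) = 2.131 K/W
R_total = 2.14 K/W
Q = ΔT/R_total = 49/2.14

q′ ≈ 22.9 W/m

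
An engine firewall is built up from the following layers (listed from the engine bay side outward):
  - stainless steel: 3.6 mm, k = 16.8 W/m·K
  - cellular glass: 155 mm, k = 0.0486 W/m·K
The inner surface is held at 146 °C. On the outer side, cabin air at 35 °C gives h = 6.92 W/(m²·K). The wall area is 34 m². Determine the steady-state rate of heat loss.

Q ≈ 1130 W

Using the resistance-network approach (series):
R_stainless steel = L/(kA) = 0.0036/(16.8×34) = 6.303×10^-6 K/W
R_cellular glass = L/(kA) = 0.155/(0.0486×34) = 0.0938 K/W
R_outer film = 1/(h_o·A) = 1/(6.92×34) = 0.00425 K/W
R_total = 0.09806 K/W
Q = ΔT / R_total = 111 / 0.09806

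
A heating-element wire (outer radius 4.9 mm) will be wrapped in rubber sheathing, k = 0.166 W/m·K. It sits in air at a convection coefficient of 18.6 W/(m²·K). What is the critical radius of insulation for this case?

For a cylinder r_cr = k/h = 0.166/18.6
r_cr = 8.92 mm; since the bare radius (4.9 mm) is below r_cr, adding a thin layer of insulation will *increase* heat loss.

r_cr ≈ 8.92 mm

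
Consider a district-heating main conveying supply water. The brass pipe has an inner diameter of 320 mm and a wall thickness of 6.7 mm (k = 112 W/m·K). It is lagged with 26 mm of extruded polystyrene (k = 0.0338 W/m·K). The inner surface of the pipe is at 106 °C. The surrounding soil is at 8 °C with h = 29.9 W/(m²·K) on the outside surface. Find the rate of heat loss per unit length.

Cylindrical conduction, so R = ln(r₂/r₁)/(2πkL) per layer, in series:
R_brass pipe wall = ln(166.7/160)/(2π×112×1) = 5.829×10^-5 K/W
R_extruded polystyrene = ln(192.7/166.7)/(2π×0.0338×1) = 0.6825 K/W
R_outer film = 1/(h_o·2πr_oL) = 1/(29.9×2π×0.1927×1) = 0.02762 K/W
R_total = 0.7102 K/W
Q = ΔT/R_total = 98/0.7102

q′ ≈ 138 W/m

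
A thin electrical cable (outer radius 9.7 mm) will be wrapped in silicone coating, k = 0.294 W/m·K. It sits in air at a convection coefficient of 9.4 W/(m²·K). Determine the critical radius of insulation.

For a cylinder r_cr = k/h = 0.294/9.4
r_cr = 31.3 mm; since the bare radius (9.7 mm) is below r_cr, adding a thin layer of insulation will *increase* heat loss.

r_cr ≈ 31.3 mm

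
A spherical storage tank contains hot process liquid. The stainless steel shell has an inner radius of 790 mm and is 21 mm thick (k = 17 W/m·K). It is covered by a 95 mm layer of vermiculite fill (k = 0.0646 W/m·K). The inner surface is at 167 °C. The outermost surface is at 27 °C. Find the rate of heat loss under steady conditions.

Q ≈ 878 W

Radial (spherical) resistances in series:
R_stainless steel shell = (1/0.79 − 1/0.811)/(4π×17) = 1.534×10^-4 K/W
R_vermiculite fill = (1/0.811 − 1/0.906)/(4π×0.0646) = 0.1593 K/W
R_total = 0.1594 K/W
Q = ΔT/R_total = 140/0.1594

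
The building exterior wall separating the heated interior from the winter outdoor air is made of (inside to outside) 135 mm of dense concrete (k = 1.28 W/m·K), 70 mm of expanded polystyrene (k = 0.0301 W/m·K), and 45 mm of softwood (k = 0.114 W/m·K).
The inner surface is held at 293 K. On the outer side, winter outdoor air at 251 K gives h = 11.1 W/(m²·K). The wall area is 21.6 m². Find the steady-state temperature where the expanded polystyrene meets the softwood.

Thermal resistances in series:
R_dense concrete = L/(kA) = 0.135/(1.28×21.6) = 0.004883 K/W
R_expanded polystyrene = L/(kA) = 0.07/(0.0301×21.6) = 0.1077 K/W
R_softwood = L/(kA) = 0.045/(0.114×21.6) = 0.01827 K/W
R_outer film = 1/(h_o·A) = 1/(11.1×21.6) = 0.004171 K/W
R_total = 0.135 K/W;  Q = ΔT/R_total = 42/0.135 = 311.1 W
T_interface = T_inner − Q·ΣR(inner→interface) = 293 − 311×0.1125

T ≈ 258 K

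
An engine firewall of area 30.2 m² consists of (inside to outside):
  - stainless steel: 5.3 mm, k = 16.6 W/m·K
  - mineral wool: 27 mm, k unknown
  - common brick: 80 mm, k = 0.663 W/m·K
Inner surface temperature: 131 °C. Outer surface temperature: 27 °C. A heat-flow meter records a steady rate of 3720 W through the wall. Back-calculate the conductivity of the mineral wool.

k ≈ 0.0373 W/(m·K)

Treating each layer as a thermal resistance in series:
R_stainless steel = L/(kA) = 0.0053/(16.6×30.2) = 1.057×10^-5 K/W
R_common brick = L/(kA) = 0.08/(0.663×30.2) = 0.003995 K/W
Sum of known resistances R_other = 0.004006 K/W
Total R = ΔT/Q = 104/3720 = 0.02796 K/W
R_mineral wool = R_total − R_other = 0.02395 K/W
k = L/(R·A) = 0.027/(0.02395×30.2)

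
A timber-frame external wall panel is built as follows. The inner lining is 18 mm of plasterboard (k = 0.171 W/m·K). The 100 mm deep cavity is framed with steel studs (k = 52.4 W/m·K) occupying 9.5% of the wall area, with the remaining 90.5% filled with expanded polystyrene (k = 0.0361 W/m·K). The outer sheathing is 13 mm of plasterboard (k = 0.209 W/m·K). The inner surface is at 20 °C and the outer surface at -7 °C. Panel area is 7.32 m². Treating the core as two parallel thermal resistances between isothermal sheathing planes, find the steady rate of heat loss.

Q ≈ 1050 W

Sheathing layers in series; stud and cavity paths in parallel between them.
R_inner = 0.018/(0.171×7.32) = 0.01438 K/W
R_stud  = 0.1/(52.4×0.095×7.32) = 0.002744 K/W
R_cav   = 0.1/(0.0361×0.905×7.32) = 0.4182 K/W
1/R_core = 1/R_stud + 1/R_cav → R_core = 0.002726 K/W
R_outer = 0.013/(0.209×7.32) = 0.008497 K/W
R_total = 0.0256 K/W
Q = ΔT/R_total = 27/0.0256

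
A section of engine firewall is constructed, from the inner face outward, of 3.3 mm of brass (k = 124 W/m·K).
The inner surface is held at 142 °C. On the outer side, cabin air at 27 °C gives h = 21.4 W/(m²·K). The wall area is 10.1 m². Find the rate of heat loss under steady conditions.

Series thermal resistances:
R_brass = L/(kA) = 0.0033/(124×10.1) = 2.635×10^-6 K/W
R_outer film = 1/(h_o·A) = 1/(21.4×10.1) = 0.004627 K/W
R_total = 0.004629 K/W
Q = ΔT / R_total = 115 / 0.004629

Q ≈ 24800 W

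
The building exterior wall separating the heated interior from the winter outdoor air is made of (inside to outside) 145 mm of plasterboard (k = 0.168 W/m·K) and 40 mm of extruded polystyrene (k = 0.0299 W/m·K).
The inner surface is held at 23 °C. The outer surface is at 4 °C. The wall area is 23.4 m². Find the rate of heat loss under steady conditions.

Thermal resistances in series:
R_plasterboard = L/(kA) = 0.145/(0.168×23.4) = 0.03688 K/W
R_extruded polystyrene = L/(kA) = 0.04/(0.0299×23.4) = 0.05717 K/W
R_total = 0.09406 K/W
Q = ΔT / R_total = 19 / 0.09406

Q ≈ 202 W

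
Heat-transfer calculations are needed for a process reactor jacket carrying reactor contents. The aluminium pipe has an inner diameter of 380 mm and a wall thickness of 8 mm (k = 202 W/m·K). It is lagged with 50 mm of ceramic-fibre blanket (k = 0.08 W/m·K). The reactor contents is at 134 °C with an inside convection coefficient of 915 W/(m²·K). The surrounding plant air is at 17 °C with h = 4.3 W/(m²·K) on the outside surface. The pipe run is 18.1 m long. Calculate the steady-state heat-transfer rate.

Per-layer cylindrical resistances, series-summed:
R_inner film = 1/(h_i·2πr₁L) = 1/(915×2π×0.19×18.1) = 5.058×10^-5 K/W
R_aluminium pipe wall = ln(198/190)/(2π×202×18.1) = 1.795×10^-6 K/W
R_ceramic-fibre blanket = ln(248/198)/(2π×0.08×18.1) = 0.02475 K/W
R_outer film = 1/(h_o·2πr_oL) = 1/(4.3×2π×0.248×18.1) = 0.008246 K/W
R_total = 0.03305 K/W
Q = ΔT/R_total = 117/0.03305

Q ≈ 3540 W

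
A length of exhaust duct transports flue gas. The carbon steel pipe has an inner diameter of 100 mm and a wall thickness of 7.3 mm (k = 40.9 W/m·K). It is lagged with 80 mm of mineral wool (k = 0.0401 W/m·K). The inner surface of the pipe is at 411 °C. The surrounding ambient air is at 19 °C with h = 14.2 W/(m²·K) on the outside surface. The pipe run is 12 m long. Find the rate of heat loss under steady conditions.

Treating each annulus and film as a series resistance:
R_carbon steel pipe wall = ln(57.3/50)/(2π×40.9×12) = 4.419×10^-5 K/W
R_mineral wool = ln(137.3/57.3)/(2π×0.0401×12) = 0.289 K/W
R_outer film = 1/(h_o·2πr_oL) = 1/(14.2×2π×0.1373×12) = 0.006803 K/W
R_total = 0.2959 K/W
Q = ΔT/R_total = 392/0.2959

Q ≈ 1320 W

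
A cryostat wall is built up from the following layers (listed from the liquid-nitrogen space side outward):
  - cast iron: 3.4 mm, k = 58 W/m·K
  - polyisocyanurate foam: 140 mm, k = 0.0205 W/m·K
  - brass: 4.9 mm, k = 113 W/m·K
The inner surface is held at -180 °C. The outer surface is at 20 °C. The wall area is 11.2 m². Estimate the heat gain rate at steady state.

Thermal resistances in series:
R_cast iron = L/(kA) = 0.0034/(58×11.2) = 5.234×10^-6 K/W
R_polyisocyanurate foam = L/(kA) = 0.14/(0.0205×11.2) = 0.6098 K/W
R_brass = L/(kA) = 0.0049/(113×11.2) = 3.872×10^-6 K/W
R_total = 0.6098 K/W
Q = ΔT / R_total = 200 / 0.6098

Q ≈ 328 W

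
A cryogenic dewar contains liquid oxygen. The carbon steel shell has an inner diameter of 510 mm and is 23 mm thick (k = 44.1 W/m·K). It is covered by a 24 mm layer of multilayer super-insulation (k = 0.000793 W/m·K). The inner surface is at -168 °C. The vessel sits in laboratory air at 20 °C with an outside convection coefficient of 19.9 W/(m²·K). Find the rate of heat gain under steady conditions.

Q ≈ 6.54 W

Each spherical layer contributes R = (1/r_i − 1/r_o)/(4πk):
R_carbon steel shell = (1/0.255 − 1/0.278)/(4π×44.1) = 5.855×10^-4 K/W
R_multilayer super-insulation = (1/0.278 − 1/0.302)/(4π×0.000793) = 28.69 K/W
R_outer film = 1/(h·4πr_o²) = 1/(19.9×4π×0.302²) = 0.04385 K/W
R_total = 28.73 K/W
Q = ΔT/R_total = 188/28.73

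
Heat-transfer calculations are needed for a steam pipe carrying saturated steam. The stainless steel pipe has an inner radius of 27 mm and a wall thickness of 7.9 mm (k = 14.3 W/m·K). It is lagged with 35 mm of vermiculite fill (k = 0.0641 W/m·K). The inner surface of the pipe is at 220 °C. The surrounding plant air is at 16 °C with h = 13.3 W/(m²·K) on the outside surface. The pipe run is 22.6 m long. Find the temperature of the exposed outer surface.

For a radial system each layer contributes R = ln(r_out/r_in)/(2πkL); films add R = 1/(hA).
R_stainless steel pipe wall = ln(34.9/27)/(2π×14.3×22.6) = 1.264×10^-4 K/W
R_vermiculite fill = ln(69.9/34.9)/(2π×0.0641×22.6) = 0.07631 K/W
R_outer film = 1/(h_o·2πr_oL) = 1/(13.3×2π×0.0699×22.6) = 0.007575 K/W
R_total = 0.08401 K/W
Q = ΔT/R_total = 204/0.08401
Q = 2430 W
T_interface = T_inner − Q·ΣR(inner→interface) = 220 − 2430×0.07644

T ≈ 34.4 °C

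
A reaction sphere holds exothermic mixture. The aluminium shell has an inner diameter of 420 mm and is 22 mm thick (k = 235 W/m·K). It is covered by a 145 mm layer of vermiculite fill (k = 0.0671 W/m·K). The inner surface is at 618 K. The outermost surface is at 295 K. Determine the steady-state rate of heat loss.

Each spherical layer contributes R = (1/r_i − 1/r_o)/(4πk):
R_aluminium shell = (1/0.21 − 1/0.232)/(4π×235) = 1.529×10^-4 K/W
R_vermiculite fill = (1/0.232 − 1/0.377)/(4π×0.0671) = 1.966 K/W
R_total = 1.966 K/W
Q = ΔT/R_total = 323/1.966

Q ≈ 164 W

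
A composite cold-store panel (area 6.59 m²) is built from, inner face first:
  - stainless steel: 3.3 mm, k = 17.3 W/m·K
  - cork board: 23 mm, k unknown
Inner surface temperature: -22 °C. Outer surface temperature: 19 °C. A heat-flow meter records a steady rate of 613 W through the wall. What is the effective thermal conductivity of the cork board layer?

k ≈ 0.0522 W/(m·K)

Using the resistance-network approach (series):
R_stainless steel = L/(kA) = 0.0033/(17.3×6.59) = 2.895×10^-5 K/W
Sum of known resistances R_other = 2.895×10^-5 K/W
Total R = ΔT/Q = 41/613 = 0.06688 K/W
R_cork board = R_total − R_other = 0.06686 K/W
k = L/(R·A) = 0.023/(0.06686×6.59)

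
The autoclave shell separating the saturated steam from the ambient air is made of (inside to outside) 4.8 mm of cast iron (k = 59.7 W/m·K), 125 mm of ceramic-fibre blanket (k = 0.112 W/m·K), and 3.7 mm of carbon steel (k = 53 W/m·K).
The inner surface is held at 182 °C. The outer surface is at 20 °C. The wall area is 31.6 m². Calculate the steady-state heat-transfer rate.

Model the wall as resistances in series:
R_cast iron = L/(kA) = 0.0048/(59.7×31.6) = 2.544×10^-6 K/W
R_ceramic-fibre blanket = L/(kA) = 0.125/(0.112×31.6) = 0.03532 K/W
R_carbon steel = L/(kA) = 0.0037/(53×31.6) = 2.209×10^-6 K/W
R_total = 0.03532 K/W
Q = ΔT / R_total = 162 / 0.03532

Q ≈ 4590 W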